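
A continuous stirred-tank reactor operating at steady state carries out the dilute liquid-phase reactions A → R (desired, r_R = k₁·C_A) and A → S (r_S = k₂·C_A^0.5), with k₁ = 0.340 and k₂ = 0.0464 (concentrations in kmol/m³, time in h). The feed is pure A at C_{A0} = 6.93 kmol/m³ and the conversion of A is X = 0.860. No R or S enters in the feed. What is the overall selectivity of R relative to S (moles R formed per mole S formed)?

7.22

Exit C_A = C_{A0}(1−X) = 6.93×0.140 = 0.9702 kmol/m³.
Rates in a CSTR are evaluated at the outlet concentration: r_R = 0.340×0.9702 = 0.3299, r_S = 0.0464×0.9702^0.5 = 0.04570.
Overall selectivity = C_R/C_S = r_Rτ/(r_Sτ) = r_R/r_S = 7.22.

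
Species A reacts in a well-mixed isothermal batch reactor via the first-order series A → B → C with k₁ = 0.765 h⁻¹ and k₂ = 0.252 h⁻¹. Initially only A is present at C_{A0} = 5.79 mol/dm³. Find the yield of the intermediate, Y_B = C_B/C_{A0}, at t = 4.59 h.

0.425

The intermediate concentration in a first-order A→B→C sequence is C_B = k₁C_{A0}(e^(−k₁t) − e^(−k₂t))/(k₂−k₁).
e^(−k₁t) = e^(−0.765×4.59) = e^(−3.511) = 0.02986; e^(−k₂t) = e^(−1.157) = 0.3145.
C_B = 0.765×5.79/(0.252−0.765) × (0.02986−0.3145) = (-8.634)×(-0.2847) = 2.458 mol/dm³.
Y_B = C_B/C_{A0} = 2.458/5.79 = 0.425.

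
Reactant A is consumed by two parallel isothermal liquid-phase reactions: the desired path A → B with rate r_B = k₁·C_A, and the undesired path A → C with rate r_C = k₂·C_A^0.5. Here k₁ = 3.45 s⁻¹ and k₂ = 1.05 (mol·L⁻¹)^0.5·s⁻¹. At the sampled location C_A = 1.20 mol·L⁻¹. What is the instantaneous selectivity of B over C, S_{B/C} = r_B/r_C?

S_{B/C} = r_B/r_C = (k₁·C_A)/(k₂·C_A^0.5) = (k₁/k₂)·C_A^0.5.
= (3.45×1.200) / (1.05×1.200^0.5) = 4.140/1.150 = 3.60.

3.60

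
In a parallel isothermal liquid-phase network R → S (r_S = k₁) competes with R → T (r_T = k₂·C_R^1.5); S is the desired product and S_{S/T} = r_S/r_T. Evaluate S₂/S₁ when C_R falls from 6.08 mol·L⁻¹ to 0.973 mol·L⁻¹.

S_{S/T} = (k₁/k₂)·C_R^-1.5, so S₂/S₁ = (C_{R,2}/C_{R,1})^-1.5.
= (0.973/6.08)^(-1.5) = (0.1600)^(-1.5) = 15.6.
Selectivity toward S rises as C_R falls — low-concentration operation is favoured.

15.6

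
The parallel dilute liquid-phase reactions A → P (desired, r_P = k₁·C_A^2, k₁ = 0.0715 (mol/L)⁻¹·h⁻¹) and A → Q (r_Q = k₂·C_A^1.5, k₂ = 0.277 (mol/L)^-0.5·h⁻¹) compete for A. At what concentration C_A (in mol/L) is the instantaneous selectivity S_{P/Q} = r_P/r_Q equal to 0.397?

2.37 mol/L

S_{P/Q} = (k₁/k₂)·C_A^0.5 ⇒ C_A = (S·k₂/k₁)^(2).
= (0.397×0.277/0.0715)^(2) = (1.538)^(2) = 2.37 mol/L.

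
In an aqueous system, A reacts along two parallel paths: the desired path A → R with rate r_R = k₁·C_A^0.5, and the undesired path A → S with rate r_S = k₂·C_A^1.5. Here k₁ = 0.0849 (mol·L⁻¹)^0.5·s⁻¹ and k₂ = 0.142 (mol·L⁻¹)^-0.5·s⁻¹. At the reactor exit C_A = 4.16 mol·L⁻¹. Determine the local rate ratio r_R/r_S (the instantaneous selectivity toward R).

0.144

S_{R/S} = r_R/r_S = (k₁·C_A^0.5)/(k₂·C_A^1.5) = (k₁/k₂)·C_A⁻¹.
= (0.0849×4.160^0.5) / (0.142×4.160^1.5) = 0.1732/1.205 = 0.144.
The undesired path is higher order in A, so low C_A (CSTR or dilute feed) favours R.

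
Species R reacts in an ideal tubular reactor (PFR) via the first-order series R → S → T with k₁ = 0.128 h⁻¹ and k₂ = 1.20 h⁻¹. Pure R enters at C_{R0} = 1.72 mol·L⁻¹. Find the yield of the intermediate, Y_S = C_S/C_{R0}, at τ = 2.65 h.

0.0801

The intermediate concentration in a first-order A→B→C sequence is C_S = k₁C_{R0}(e^(−k₁τ) − e^(−k₂τ))/(k₂−k₁).
e^(−k₁τ) = e^(−0.128×2.65) = e^(−0.3392) = 0.7123; e^(−k₂τ) = e^(−3.180) = 0.04159.
C_S = 0.128×1.72/(1.20−0.128) × (0.7123−0.04159) = 0.2054×0.6708 = 0.1378 mol·L⁻¹.
Y_S = C_S/C_{R0} = 0.1378/1.72 = 0.0801.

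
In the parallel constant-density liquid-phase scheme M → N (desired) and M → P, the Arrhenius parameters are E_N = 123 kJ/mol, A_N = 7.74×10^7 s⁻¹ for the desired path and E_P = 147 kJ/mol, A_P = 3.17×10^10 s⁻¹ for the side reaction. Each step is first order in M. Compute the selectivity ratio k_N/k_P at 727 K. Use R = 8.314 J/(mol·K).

0.129

k_N/k_P = (A_N/A_P)·exp[−(E_N−E_P)/(RT)] = (A_N/A_P)·exp[(E_P−E_N)/(RT)].
(E_P−E_N)/(RT) = (147−123)×10³/(8.314×727) = 24000/6044 = 3.971.
k_N/k_P = (7.74×10^7/3.17×10^10)·exp(3.971) = 0.002442 × 53.02 = 0.129.
Since E_N < E_P, lowering the temperature improves selectivity toward N.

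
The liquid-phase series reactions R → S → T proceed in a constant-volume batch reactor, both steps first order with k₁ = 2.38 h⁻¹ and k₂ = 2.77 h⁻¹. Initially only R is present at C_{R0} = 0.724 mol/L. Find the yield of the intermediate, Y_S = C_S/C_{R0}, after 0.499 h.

For first-order series with pure R initially, C_S(t) = k₁C_{R0}/(k₂−k₁)·(e^(−k₁t) − e^(−k₂t)).
e^(−k₁t) = e^(−2.38×0.499) = e^(−1.188) = 0.3049; e^(−k₂t) = e^(−1.382) = 0.2510.
C_S = 2.38×0.724/(2.77−2.38) × (0.3049−0.2510) = 4.418×0.05393 = 0.2383 mol/L.
Y_S = C_S/C_{R0} = 0.2383/0.724 = 0.329.

0.329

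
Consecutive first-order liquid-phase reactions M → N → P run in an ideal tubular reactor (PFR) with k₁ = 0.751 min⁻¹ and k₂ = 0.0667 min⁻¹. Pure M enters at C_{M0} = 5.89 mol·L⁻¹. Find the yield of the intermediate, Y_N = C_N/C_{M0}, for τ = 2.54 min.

For first-order series with pure M initially, C_N(τ) = k₁C_{M0}/(k₂−k₁)·(e^(−k₁τ) − e^(−k₂τ)).
e^(−k₁τ) = e^(−0.751×2.54) = e^(−1.908) = 0.1484; e^(−k₂τ) = e^(−0.1694) = 0.8442.
C_N = 0.751×5.89/(0.0667−0.751) × (0.1484−0.8442) = (-6.464)×(-0.6957) = 4.497 mol·L⁻¹.
Y_N = C_N/C_{M0} = 4.497/5.89 = 0.764.

0.764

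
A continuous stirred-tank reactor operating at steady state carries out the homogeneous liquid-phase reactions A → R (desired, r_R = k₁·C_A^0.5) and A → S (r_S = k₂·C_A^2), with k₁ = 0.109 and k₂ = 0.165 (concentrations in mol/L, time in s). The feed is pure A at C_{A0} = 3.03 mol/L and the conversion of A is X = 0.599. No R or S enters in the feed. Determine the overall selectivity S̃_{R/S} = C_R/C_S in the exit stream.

Exit C_A = C_{A0}(1−X) = 3.03×0.401 = 1.215 mol/L.
In a CSTR the entire volume is at exit conditions, so r_R = 0.109×1.215^0.5 = 0.1201 and r_S = 0.165×1.215^2 = 0.2436.
Overall selectivity = C_R/C_S = r_Rτ/(r_Sτ) = r_R/r_S = 0.493.

0.493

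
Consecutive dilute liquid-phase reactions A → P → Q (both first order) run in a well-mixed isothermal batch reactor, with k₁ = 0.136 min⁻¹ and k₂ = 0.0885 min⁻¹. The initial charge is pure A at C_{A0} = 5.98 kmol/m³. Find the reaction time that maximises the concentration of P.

The intermediate peaks when r₁ = r₂, i.e. k₁e^(−k₁t) = k₂e^(−k₂t), giving t_opt = ln(k₂/k₁)/(k₂−k₁).
= ln(0.0885/0.136)/(0.0885−0.136) = ln(0.6507)/-0.04750 = -0.4297/-0.04750 = 9.05 min.

9.05 min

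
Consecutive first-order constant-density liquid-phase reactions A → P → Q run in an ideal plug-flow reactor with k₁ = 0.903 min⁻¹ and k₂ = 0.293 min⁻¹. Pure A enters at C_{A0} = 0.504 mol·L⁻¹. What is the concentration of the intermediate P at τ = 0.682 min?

Solving the coupled first-order balances gives C_P(τ) = [k₁/(k₂−k₁)]·C_{A0}·(e^(−k₁τ) − e^(−k₂τ)).
e^(−k₁τ) = e^(−0.903×0.682) = e^(−0.6158) = 0.5402; e^(−k₂τ) = e^(−0.1998) = 0.8189.
C_P = 0.903×0.504/(0.293−0.903) × (0.5402−0.8189) = (-0.7461)×(-0.2787) = 0.2079 mol·L⁻¹.

0.208 mol·L⁻¹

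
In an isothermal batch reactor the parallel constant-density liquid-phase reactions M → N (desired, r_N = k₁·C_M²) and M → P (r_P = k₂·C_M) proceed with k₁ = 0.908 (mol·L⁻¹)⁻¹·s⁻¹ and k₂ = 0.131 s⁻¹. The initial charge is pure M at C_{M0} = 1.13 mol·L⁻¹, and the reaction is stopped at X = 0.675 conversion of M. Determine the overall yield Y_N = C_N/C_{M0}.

C_M = C_{M0}(1−X) = 0.3672 mol·L⁻¹.
Along a PFR/batch, dC_P/dC_M = −r_P/(r_N+r_P) = −k₂/(k₂+k₁·C_M).
Integrating from C_{M0} to C_M: C_P = (0.131/0.908)·ln[(0.131+0.908·1.13)/(0.131+0.908·0.367)] = 0.1443·ln(1.157/0.4645) = 0.1317 mol·L⁻¹.
Then C_N = (C_{M0}−C_M) − C_P = 0.7628 − 0.1317 = 0.6311 mol·L⁻¹.
Y_N = C_N/C_{M0} = 0.6311/1.13 = 0.558.

0.558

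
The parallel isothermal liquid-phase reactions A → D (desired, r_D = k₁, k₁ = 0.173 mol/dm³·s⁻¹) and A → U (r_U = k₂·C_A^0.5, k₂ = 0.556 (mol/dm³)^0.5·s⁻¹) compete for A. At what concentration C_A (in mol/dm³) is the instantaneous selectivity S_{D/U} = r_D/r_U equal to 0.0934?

S_{D/U} = (k₁/k₂)·C_A^-0.5 ⇒ C_A = (S·k₂/k₁)^(-2).
= (0.0934×0.556/0.173)^(-2) = (0.3002)^(-2) = 11.1 mol/dm³.

11.1 mol/dm³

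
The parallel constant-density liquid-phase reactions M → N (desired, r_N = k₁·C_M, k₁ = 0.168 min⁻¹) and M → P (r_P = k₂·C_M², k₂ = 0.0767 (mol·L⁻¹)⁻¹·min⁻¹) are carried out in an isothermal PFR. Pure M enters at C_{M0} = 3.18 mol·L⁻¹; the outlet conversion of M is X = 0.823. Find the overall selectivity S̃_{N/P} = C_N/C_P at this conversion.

1.27

C_M = C_{M0}(1−X) = 0.5629 mol·L⁻¹.
Along a PFR/batch, dC_N/dC_M = −r_N/(r_N+r_P) = −k₁/(k₁+k₂·C_M).
Integrating from C_{M0} to C_M: C_N = (0.168/0.0767)·ln[(0.168+0.0767·3.18)/(0.168+0.0767·0.563)] = 2.190·ln(0.4119/0.2112) = 1.463 mol·L⁻¹.
C_P = (C_{M0}−C_M)−C_N = 1.154 mol·L⁻¹; S̃_{N/P} = 1.463/1.154 = 1.27.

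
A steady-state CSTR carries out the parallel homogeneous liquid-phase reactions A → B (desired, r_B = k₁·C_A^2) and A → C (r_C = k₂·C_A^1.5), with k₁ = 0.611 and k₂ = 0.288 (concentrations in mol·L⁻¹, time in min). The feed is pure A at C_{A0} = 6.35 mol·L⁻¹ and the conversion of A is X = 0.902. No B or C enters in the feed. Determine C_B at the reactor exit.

Exit C_A = C_{A0}(1−X) = 6.35×0.0980 = 0.6223 mol·L⁻¹.
Rates in a CSTR are evaluated at the outlet concentration: r_B = 0.611×0.6223^2 = 0.2366, r_C = 0.288×0.6223^1.5 = 0.1414.
Fraction of consumed A going to B: r_B/(r_B+r_C) = 0.6260.
C_B = 0.6260·C_{A0}·X = 0.6260×6.35×0.902 = 3.59 mol·L⁻¹.

3.59 mol·L⁻¹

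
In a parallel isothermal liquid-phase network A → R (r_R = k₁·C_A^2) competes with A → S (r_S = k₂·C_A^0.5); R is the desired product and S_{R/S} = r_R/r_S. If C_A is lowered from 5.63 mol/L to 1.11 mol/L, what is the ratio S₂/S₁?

S_{R/S} = (k₁/k₂)·C_A^1.5, so S₂/S₁ = (C_{A,2}/C_{A,1})^1.5.
= (1.11/5.63)^1.5 = (0.1972)^1.5 = 0.0875.

0.0875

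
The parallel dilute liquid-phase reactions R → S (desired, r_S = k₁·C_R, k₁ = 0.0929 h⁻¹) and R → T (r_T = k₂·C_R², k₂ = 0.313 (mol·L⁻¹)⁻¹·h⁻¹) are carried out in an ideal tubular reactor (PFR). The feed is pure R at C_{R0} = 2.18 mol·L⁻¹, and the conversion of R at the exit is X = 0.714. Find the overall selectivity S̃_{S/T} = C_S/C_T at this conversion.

C_R = C_{R0}(1−X) = 0.6235 mol·L⁻¹.
Along a PFR/batch, dC_S/dC_R = −r_S/(r_S+r_T) = −k₁/(k₁+k₂·C_R).
Integrating from C_{R0} to C_R: C_S = (0.0929/0.313)·ln[(0.0929+0.313·2.18)/(0.0929+0.313·0.623)] = 0.2968·ln(0.7752/0.2880) = 0.2938 mol·L⁻¹.
C_T = (C_{R0}−C_R)−C_S = 1.263 mol·L⁻¹; S̃_{S/T} = 0.2938/1.263 = 0.233.

0.233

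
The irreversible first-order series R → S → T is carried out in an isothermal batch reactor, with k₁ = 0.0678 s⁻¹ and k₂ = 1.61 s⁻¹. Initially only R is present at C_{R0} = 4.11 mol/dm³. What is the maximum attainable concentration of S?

0.151 mol/dm³

Evaluating C_S at t_opt = ln(k₂/k₁)/(k₂−k₁) gives C_{S,max}/C_{R0} = (k₁/k₂)^[k₂/(k₂−k₁)].
= (0.0678/1.61)^(1.61/(1.61−0.0678)) = (0.04211)^(1.044) = 0.03664.
C_{S,max} = 0.03664×4.11 = 0.151 mol/dm³.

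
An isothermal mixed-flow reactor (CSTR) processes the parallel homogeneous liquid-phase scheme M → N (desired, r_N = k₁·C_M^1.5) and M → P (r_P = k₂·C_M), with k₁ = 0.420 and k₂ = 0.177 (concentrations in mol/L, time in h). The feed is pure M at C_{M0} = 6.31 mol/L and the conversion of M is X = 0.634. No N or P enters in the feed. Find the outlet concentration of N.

Exit C_M = C_{M0}(1−X) = 6.31×0.366 = 2.309 mol/L.
In a CSTR the entire volume is at exit conditions, so r_N = 0.420×2.309^1.5 = 1.474 and r_P = 0.177×2.309 = 0.4088.
Fraction of consumed M going to N: r_N/(r_N+r_P) = 0.7829.
C_N = 0.7829·C_{M0}·X = 0.7829×6.31×0.634 = 3.13 mol/L.

3.13 mol/L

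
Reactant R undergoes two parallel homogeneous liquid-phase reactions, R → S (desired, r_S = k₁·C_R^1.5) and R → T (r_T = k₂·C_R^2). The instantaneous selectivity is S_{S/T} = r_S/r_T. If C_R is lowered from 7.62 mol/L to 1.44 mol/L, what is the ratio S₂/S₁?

S_{S/T} = (k₁/k₂)·C_R^-0.5, so S₂/S₁ = (C_{R,2}/C_{R,1})^-0.5.
= (1.44/7.62)^(-0.5) = (0.1890)^(-0.5) = 2.30.

2.30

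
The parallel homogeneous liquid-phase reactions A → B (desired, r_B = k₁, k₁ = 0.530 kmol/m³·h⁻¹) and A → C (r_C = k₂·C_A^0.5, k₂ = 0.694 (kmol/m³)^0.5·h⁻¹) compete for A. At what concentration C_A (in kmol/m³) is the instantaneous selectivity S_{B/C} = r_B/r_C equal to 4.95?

S_{B/C} = (k₁/k₂)·C_A^-0.5 ⇒ C_A = (S·k₂/k₁)^(-2).
= (4.95×0.694/0.530)^(-2) = (6.482)^(-2) = 0.0238 kmol/m³.

0.0238 kmol/m³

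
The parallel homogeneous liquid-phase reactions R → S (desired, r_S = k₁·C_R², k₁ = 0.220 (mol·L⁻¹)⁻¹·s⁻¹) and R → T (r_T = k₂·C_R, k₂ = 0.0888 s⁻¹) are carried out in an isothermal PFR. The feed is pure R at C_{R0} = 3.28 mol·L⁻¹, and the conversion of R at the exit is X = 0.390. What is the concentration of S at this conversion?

1.11 mol·L⁻¹

C_R = C_{R0}(1−X) = 2.001 mol·L⁻¹.
Along a PFR/batch, dC_T/dC_R = −r_T/(r_S+r_T) = −k₂/(k₂+k₁·C_R).
Integrating from C_{R0} to C_R: C_T = (0.0888/0.220)·ln[(0.0888+0.220·3.28)/(0.0888+0.220·2.00)] = 0.4036·ln(0.8104/0.5290) = 0.1722 mol·L⁻¹.
Then C_S = (C_{R0}−C_R) − C_T = 1.279 − 0.1722 = 1.107 mol·L⁻¹.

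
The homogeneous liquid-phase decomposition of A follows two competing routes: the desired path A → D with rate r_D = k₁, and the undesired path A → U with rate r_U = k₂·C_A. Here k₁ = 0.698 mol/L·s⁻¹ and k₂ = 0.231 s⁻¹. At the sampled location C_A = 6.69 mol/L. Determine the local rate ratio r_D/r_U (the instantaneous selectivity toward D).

S_{D/U} = r_D/r_U = (k₁)/(k₂·C_A) = (k₁/k₂)·C_A⁻¹.
= (0.698) / (0.231×6.690) = 0.6980/1.545 = 0.452.
The undesired path is higher order in A, so low C_A (CSTR or dilute feed) favours D.

0.452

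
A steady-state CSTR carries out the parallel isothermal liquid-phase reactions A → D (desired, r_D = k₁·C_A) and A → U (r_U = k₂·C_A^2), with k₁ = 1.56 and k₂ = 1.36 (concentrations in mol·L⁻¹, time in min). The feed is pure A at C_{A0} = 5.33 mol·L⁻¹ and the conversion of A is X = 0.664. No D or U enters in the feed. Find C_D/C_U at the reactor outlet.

Exit C_A = C_{A0}(1−X) = 5.33×0.336 = 1.791 mol·L⁻¹.
In a CSTR the entire volume is at exit conditions, so r_D = 1.56×1.791 = 2.794 and r_U = 1.36×1.791^2 = 4.362.
Overall selectivity = C_D/C_U = r_Dτ/(r_Uτ) = r_D/r_U = 0.641.

0.641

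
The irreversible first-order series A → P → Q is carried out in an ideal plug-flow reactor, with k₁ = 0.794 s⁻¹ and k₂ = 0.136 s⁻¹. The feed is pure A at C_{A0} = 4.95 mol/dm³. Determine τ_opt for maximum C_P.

2.68 s

Setting dC_P/dτ = 0 gives τ_opt = ln(k₂/k₁)/(k₂−k₁).
= ln(0.136/0.794)/(0.136−0.794) = ln(0.1713)/-0.6580 = -1.764/-0.6580 = 2.68 s.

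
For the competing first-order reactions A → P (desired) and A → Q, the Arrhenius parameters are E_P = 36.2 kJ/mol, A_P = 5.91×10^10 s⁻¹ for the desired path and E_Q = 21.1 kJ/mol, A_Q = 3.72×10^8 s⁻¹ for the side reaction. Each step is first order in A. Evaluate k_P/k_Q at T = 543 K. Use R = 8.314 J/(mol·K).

Since both paths have the same order in A, the concentration cancels and S_{P/Q} = k_P/k_Q = (A_P/A_Q)·exp[(E_Q−E_P)/(RT)].
(E_Q−E_P)/(RT) = (21.1−36.2)×10³/(8.314×543) = -15100/4515 = -3.345.
k_P/k_Q = (5.91×10^10/3.72×10^8)·exp(-3.345) = 158.9 × 0.03527 = 5.60.

5.60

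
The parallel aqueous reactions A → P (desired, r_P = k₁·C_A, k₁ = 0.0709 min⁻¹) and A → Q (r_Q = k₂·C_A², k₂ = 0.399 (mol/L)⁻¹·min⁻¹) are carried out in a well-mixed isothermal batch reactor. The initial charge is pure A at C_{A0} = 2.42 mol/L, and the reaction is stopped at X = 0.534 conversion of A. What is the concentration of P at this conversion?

0.122 mol/L

C_A = C_{A0}(1−X) = 1.128 mol/L.
Along a PFR/batch, dC_P/dC_A = −r_P/(r_P+r_Q) = −k₁/(k₁+k₂·C_A).
Integrating from C_{A0} to C_A: C_P = (0.0709/0.399)·ln[(0.0709+0.399·2.42)/(0.0709+0.399·1.13)] = 0.1777·ln(1.036/0.5209) = 0.1223 mol/L.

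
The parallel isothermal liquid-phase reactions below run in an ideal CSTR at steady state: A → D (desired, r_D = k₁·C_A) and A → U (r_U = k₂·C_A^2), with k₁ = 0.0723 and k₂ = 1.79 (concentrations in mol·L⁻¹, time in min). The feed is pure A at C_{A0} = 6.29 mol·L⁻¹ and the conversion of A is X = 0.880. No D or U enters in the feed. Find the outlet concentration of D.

Exit C_A = C_{A0}(1−X) = 6.29×0.120 = 0.7548 mol·L⁻¹.
Rates in a CSTR are evaluated at the outlet concentration: r_D = 0.0723×0.7548 = 0.05457, r_U = 1.79×0.7548^2 = 1.020.
Fraction of consumed A going to D: r_D/(r_D+r_U) = 0.05079.
C_D = 0.05079·C_{A0}·X = 0.05079×6.29×0.880 = 0.281 mol·L⁻¹.

0.281 mol·L⁻¹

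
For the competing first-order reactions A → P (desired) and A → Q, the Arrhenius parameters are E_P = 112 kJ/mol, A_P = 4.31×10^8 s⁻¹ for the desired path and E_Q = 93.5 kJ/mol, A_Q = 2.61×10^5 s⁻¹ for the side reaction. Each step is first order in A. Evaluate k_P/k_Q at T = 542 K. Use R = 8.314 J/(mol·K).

27.2

With equal orders, S_{P/Q} = k_P/k_Q = (A_P/A_Q)·exp[(E_Q−E_P)/(RT)].
(E_Q−E_P)/(RT) = (93.5−112)×10³/(8.314×542) = -18500/4506 = -4.105.
k_P/k_Q = (4.31×10^8/2.61×10^5)·exp(-4.105) = 1651 × 0.01648 = 27.2.
Since E_P > E_Q, raising the temperature improves selectivity toward P.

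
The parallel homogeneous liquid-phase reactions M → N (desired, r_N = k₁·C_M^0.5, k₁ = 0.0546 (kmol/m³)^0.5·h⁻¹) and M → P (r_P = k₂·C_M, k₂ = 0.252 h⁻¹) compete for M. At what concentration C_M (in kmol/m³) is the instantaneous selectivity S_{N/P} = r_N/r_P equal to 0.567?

S_{N/P} = (k₁/k₂)·C_M^-0.5 ⇒ C_M = (S·k₂/k₁)^(-2).
= (0.567×0.252/0.0546)^(-2) = (2.617)^(-2) = 0.146 kmol/m³.

0.146 kmol/m³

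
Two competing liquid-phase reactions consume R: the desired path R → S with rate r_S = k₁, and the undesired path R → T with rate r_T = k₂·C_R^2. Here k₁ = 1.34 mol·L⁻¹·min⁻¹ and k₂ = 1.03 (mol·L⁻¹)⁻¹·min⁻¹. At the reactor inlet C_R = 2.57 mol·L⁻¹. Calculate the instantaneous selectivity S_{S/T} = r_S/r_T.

0.197

S_{S/T} = r_S/r_T = (k₁)/(k₂·C_R^2) = (k₁/k₂)·C_R^-2.
= (1.34) / (1.03×2.570^2) = 1.340/6.803 = 0.197.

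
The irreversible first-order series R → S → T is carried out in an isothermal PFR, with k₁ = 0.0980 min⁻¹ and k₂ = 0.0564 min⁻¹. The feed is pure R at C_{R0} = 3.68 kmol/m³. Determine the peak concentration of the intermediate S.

At the optimum, C_{S,max}/C_{R0} = (k₁/k₂)^[k₂/(k₂−k₁)].
= (0.0980/0.0564)^(0.0564/(0.0564−0.0980)) = (1.738)^(-1.356) = 0.4728.
C_{S,max} = 0.4728×3.68 = 1.74 kmol/m³.

1.74 kmol/m³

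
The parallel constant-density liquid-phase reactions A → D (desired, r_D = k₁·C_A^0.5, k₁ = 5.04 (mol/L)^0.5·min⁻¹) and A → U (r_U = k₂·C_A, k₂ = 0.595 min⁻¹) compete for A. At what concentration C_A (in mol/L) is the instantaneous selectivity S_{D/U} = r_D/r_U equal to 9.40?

0.812 mol/L

S_{D/U} = (k₁/k₂)·C_A^-0.5 ⇒ C_A = (S·k₂/k₁)^(-2).
= (9.40×0.595/5.04)^(-2) = (1.110)^(-2) = 0.812 mol/L.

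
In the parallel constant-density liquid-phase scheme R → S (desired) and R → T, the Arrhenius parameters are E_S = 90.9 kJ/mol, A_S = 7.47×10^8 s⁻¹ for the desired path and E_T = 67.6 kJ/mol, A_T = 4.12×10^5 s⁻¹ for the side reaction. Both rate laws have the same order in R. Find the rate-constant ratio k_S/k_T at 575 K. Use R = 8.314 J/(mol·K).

With equal orders, S_{S/T} = k_S/k_T = (A_S/A_T)·exp[(E_T−E_S)/(RT)].
(E_T−E_S)/(RT) = (67.6−90.9)×10³/(8.314×575) = -23300/4781 = -4.874.
k_S/k_T = (7.47×10^8/4.12×10^5)·exp(-4.874) = 1813 × 0.007643 = 13.9.
Since E_S > E_T, raising the temperature improves selectivity toward S.

13.9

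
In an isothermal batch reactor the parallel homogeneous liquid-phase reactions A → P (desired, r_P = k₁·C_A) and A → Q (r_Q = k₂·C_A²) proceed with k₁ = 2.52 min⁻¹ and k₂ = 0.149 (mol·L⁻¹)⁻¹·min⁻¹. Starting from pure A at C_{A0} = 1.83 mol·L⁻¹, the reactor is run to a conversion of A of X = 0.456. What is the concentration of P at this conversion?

0.770 mol·L⁻¹

C_A = C_{A0}(1−X) = 0.9955 mol·L⁻¹.
Along a PFR/batch, dC_P/dC_A = −r_P/(r_P+r_Q) = −k₁/(k₁+k₂·C_A).
Integrating from C_{A0} to C_A: C_P = (2.52/0.149)·ln[(2.52+0.149·1.83)/(2.52+0.149·0.996)] = 16.91·ln(2.793/2.668) = 0.7703 mol·L⁻¹.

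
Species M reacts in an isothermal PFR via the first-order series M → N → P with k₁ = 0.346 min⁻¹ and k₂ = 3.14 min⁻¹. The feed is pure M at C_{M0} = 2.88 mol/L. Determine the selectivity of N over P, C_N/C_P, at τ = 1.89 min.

For first-order series with pure M initially, C_N(τ) = k₁C_{M0}/(k₂−k₁)·(e^(−k₁τ) − e^(−k₂τ)).
e^(−k₁τ) = e^(−0.346×1.89) = e^(−0.6539) = 0.5200; e^(−k₂τ) = e^(−5.935) = 0.002646.
C_N = 0.346×2.88/(3.14−0.346) × (0.5200−0.002646) = 0.3566×0.5173 = 0.1845 mol/L.
C_M = C_{M0}e^(−k₁τ) = 1.498 mol/L, so C_P = C_{M0}−C_M−C_N = 1.198 mol/L; C_N/C_P = 0.154.

0.154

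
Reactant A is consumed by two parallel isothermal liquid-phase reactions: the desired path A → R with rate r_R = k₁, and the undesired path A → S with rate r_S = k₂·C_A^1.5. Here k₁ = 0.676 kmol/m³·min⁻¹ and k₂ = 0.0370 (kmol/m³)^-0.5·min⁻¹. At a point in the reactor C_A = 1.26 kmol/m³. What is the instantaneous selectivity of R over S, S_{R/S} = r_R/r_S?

S_{R/S} = r_R/r_S = (k₁)/(k₂·C_A^1.5) = (k₁/k₂)·C_A^-1.5.
= (0.676) / (0.0370×1.260^1.5) = 0.6760/0.05233 = 12.9.

12.9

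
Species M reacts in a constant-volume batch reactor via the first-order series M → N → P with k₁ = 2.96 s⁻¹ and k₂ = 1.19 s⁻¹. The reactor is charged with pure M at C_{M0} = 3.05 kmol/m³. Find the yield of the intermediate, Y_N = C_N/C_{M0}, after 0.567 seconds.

0.540

For first-order series with pure M initially, C_N(t) = k₁C_{M0}/(k₂−k₁)·(e^(−k₁t) − e^(−k₂t)).
e^(−k₁t) = e^(−2.96×0.567) = e^(−1.678) = 0.1867; e^(−k₂t) = e^(−0.6747) = 0.5093.
C_N = 2.96×3.05/(1.19−2.96) × (0.1867−0.5093) = (-5.101)×(-0.3226) = 1.645 kmol/m³.
Y_N = C_N/C_{M0} = 1.645/3.05 = 0.540.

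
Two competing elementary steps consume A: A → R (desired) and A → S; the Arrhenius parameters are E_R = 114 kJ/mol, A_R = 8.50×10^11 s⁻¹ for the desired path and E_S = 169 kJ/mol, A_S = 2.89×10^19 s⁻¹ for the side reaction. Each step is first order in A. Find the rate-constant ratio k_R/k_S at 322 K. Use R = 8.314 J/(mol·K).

24.6

With equal orders, S_{R/S} = k_R/k_S = (A_R/A_S)·exp[(E_S−E_R)/(RT)].
(E_S−E_R)/(RT) = (169−114)×10³/(8.314×322) = 55000/2677 = 20.54.
k_R/k_S = (8.50×10^11/2.89×10^19)·exp(20.54) = 2.941×10^-8 × 8.364×10^8 = 24.6.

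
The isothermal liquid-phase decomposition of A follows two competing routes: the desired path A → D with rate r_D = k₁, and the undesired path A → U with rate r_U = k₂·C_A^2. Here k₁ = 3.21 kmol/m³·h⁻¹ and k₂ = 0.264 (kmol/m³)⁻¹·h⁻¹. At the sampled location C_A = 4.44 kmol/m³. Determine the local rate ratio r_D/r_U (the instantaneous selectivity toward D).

0.617

S_{D/U} = r_D/r_U = (k₁)/(k₂·C_A^2) = (k₁/k₂)·C_A^-2.
= (3.21) / (0.264×4.440^2) = 3.210/5.204 = 0.617.
The undesired path is higher order in A, so low C_A (CSTR or dilute feed) favours D.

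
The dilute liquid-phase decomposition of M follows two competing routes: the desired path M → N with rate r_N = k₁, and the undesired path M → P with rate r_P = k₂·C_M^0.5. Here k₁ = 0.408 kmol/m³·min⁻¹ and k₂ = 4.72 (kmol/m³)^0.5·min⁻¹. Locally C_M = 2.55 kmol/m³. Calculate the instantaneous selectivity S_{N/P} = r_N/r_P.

S_{N/P} = r_N/r_P = (k₁)/(k₂·C_M^0.5) = (k₁/k₂)·C_M^-0.5.
= (0.408) / (4.72×2.550^0.5) = 0.4080/7.537 = 0.0541.
The undesired path is higher order in M, so low C_M (CSTR or dilute feed) favours N.

0.0541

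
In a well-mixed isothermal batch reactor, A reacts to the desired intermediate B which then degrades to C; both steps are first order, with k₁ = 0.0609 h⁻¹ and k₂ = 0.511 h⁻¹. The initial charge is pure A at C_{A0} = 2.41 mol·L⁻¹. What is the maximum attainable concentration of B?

Evaluating C_B at t_opt = ln(k₂/k₁)/(k₂−k₁) gives C_{B,max}/C_{A0} = (k₁/k₂)^[k₂/(k₂−k₁)].
= (0.0609/0.511)^(0.511/(0.511−0.0609)) = (0.1192)^(1.135) = 0.08937.
C_{B,max} = 0.08937×2.41 = 0.215 mol·L⁻¹.

0.215 mol·L⁻¹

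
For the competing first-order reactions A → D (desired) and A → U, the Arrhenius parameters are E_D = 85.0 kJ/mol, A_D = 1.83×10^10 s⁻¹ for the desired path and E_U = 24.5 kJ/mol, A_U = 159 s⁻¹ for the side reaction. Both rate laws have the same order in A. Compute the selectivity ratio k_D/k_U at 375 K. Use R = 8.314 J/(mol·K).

0.430

With equal orders, S_{D/U} = k_D/k_U = (A_D/A_U)·exp[(E_U−E_D)/(RT)].
(E_U−E_D)/(RT) = (24.5−85.0)×10³/(8.314×375) = -60500/3118 = -19.41.
k_D/k_U = (1.83×10^10/159)·exp(-19.41) = 1.151×10^8 × 3.737×10^-9 = 0.430.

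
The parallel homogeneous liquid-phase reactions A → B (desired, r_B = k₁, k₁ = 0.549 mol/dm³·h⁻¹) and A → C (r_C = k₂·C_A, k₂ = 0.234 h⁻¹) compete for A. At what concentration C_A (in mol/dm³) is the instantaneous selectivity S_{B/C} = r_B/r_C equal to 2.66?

0.882 mol/dm³

S_{B/C} = (k₁/k₂)·C_A⁻¹ ⇒ C_A = (S·k₂/k₁)^(-1).
= (2.66×0.234/0.549)^(-1) = (1.134)^(-1) = 0.882 mol/dm³.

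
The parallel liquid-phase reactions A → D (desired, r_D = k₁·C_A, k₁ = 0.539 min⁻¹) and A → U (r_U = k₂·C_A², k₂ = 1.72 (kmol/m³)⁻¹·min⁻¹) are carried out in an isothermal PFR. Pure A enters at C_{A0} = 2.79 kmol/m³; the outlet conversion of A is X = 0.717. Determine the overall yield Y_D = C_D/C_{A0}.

0.116

C_A = C_{A0}(1−X) = 0.7896 kmol/m³.
Along a PFR/batch, dC_D/dC_A = −r_D/(r_D+r_U) = −k₁/(k₁+k₂·C_A).
Integrating from C_{A0} to C_A: C_D = (0.539/1.72)·ln[(0.539+1.72·2.79)/(0.539+1.72·0.790)] = 0.3134·ln(5.338/1.897) = 0.3242 kmol/m³.
Y_D = C_D/C_{A0} = 0.3242/2.79 = 0.116.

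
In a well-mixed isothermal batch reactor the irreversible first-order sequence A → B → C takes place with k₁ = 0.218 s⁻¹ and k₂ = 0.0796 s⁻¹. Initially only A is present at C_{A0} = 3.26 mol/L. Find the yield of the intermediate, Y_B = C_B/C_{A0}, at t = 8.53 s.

For first-order series with pure A initially, C_B(t) = k₁C_{A0}/(k₂−k₁)·(e^(−k₁t) − e^(−k₂t)).
e^(−k₁t) = e^(−0.218×8.53) = e^(−1.860) = 0.1557; e^(−k₂t) = e^(−0.6790) = 0.5071.
C_B = 0.218×3.26/(0.0796−0.218) × (0.1557−0.5071) = (-5.135)×(-0.3514) = 1.804 mol/L.
Y_B = C_B/C_{A0} = 1.804/3.26 = 0.553.

0.553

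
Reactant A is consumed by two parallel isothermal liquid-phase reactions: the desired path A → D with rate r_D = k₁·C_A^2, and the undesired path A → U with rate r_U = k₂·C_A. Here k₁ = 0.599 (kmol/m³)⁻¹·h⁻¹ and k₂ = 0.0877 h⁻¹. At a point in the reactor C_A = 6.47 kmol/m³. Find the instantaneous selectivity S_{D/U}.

44.2

S_{D/U} = r_D/r_U = (k₁·C_A^2)/(k₂·C_A) = (k₁/k₂)·C_A.
= (0.599×6.470^2) / (0.0877×6.470) = 25.07/0.5674 = 44.2.
Since the desired path is higher order in A, keeping C_A high (PFR or concentrated feed) favours D.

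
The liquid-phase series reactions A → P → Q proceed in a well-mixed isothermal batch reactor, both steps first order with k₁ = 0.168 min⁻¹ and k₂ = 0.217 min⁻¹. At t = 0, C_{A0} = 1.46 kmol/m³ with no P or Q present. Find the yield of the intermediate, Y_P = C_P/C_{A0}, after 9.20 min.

For first-order series with pure A initially, C_P(t) = k₁C_{A0}/(k₂−k₁)·(e^(−k₁t) − e^(−k₂t)).
e^(−k₁t) = e^(−0.168×9.20) = e^(−1.546) = 0.2132; e^(−k₂t) = e^(−1.996) = 0.1358.
C_P = 0.168×1.46/(0.217−0.168) × (0.2132−0.1358) = 5.006×0.07736 = 0.3872 kmol/m³.
Y_P = C_P/C_{A0} = 0.3872/1.46 = 0.265.

0.265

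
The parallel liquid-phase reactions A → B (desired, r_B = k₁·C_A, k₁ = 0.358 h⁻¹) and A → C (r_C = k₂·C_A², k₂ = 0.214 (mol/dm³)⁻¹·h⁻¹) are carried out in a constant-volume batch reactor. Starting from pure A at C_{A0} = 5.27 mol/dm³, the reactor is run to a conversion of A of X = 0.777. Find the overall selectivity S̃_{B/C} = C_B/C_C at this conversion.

0.572

C_A = C_{A0}(1−X) = 1.175 mol/dm³.
Along a PFR/batch, dC_B/dC_A = −r_B/(r_B+r_C) = −k₁/(k₁+k₂·C_A).
Integrating from C_{A0} to C_A: C_B = (0.358/0.214)·ln[(0.358+0.214·5.27)/(0.358+0.214·1.18)] = 1.673·ln(1.486/0.6095) = 1.491 mol/dm³.
C_C = (C_{A0}−C_A)−C_B = 2.604 mol/dm³; S̃_{B/C} = 1.491/2.604 = 0.572.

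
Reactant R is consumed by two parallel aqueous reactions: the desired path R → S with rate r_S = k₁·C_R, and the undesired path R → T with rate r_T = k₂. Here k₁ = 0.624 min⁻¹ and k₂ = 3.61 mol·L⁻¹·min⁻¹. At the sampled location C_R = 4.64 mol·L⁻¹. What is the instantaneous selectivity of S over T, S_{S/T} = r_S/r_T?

0.802

S_{S/T} = r_S/r_T = (k₁·C_R)/(k₂) = (k₁/k₂)·C_R.
= (0.624×4.640) / (3.61) = 2.895/3.610 = 0.802.
Since the desired path is higher order in R, keeping C_R high (PFR or concentrated feed) favours S.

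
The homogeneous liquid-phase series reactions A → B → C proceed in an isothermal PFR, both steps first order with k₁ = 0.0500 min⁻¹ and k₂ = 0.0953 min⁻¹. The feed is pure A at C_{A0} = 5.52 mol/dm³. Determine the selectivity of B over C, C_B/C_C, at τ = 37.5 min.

For first-order series with pure A initially, C_B(τ) = k₁C_{A0}/(k₂−k₁)·(e^(−k₁τ) − e^(−k₂τ)).
e^(−k₁τ) = e^(−0.0500×37.5) = e^(−1.875) = 0.1534; e^(−k₂τ) = e^(−3.574) = 0.02805.
C_B = 0.0500×5.52/(0.0953−0.0500) × (0.1534−0.02805) = 6.093×0.1253 = 0.7634 mol/dm³.
C_A = C_{A0}e^(−k₁τ) = 0.8465 mol/dm³, so C_C = C_{A0}−C_A−C_B = 3.910 mol/dm³; C_B/C_C = 0.195.

0.195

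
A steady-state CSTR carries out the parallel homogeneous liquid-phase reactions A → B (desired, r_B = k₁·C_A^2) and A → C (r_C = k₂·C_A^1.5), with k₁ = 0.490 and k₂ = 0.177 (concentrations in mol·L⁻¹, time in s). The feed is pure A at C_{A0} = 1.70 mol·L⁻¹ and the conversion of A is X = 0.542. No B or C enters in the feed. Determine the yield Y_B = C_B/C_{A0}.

Exit C_A = C_{A0}(1−X) = 1.70×0.458 = 0.7786 mol·L⁻¹.
In a CSTR the entire volume is at exit conditions, so r_B = 0.490×0.7786^2 = 0.2970 and r_C = 0.177×0.7786^1.5 = 0.1216.
Fraction of consumed A going to B: r_B/(r_B+r_C) = 0.7095.
C_B = 0.7095·C_{A0}·X = 0.7095×1.70×0.542 = 0.654 mol·L⁻¹; Y_B = C_B/C_{A0} = 0.385.

0.385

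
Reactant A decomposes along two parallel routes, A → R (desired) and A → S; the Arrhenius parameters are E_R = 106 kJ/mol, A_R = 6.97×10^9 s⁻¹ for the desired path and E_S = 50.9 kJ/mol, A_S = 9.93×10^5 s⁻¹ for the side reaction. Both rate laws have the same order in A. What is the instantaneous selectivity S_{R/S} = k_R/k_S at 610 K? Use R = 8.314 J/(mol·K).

With equal orders, S_{R/S} = k_R/k_S = (A_R/A_S)·exp[(E_S−E_R)/(RT)].
(E_S−E_R)/(RT) = (50.9−106)×10³/(8.314×610) = -55100/5072 = -10.86.
k_R/k_S = (6.97×10^9/9.93×10^5)·exp(-10.86) = 7019 × 1.912×10^-5 = 0.134.
Since E_R > E_S, raising the temperature improves selectivity toward R.

0.134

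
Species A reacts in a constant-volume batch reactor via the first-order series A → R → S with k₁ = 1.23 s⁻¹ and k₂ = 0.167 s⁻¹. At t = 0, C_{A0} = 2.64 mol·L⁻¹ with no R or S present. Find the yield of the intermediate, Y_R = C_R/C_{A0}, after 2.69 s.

The intermediate concentration in a first-order A→B→C sequence is C_R = k₁C_{A0}(e^(−k₁t) − e^(−k₂t))/(k₂−k₁).
e^(−k₁t) = e^(−1.23×2.69) = e^(−3.309) = 0.03656; e^(−k₂t) = e^(−0.4492) = 0.6381.
C_R = 1.23×2.64/(0.167−1.23) × (0.03656−0.6381) = (-3.055)×(-0.6016) = 1.838 mol·L⁻¹.
Y_R = C_R/C_{A0} = 1.838/2.64 = 0.696.

0.696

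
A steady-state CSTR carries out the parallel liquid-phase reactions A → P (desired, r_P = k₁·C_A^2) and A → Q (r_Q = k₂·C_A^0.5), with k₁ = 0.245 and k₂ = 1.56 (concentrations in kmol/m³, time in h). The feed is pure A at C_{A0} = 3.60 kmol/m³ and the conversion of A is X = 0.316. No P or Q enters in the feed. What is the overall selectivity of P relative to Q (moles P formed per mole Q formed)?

Exit C_A = C_{A0}(1−X) = 3.60×0.684 = 2.462 kmol/m³.
Rates in a CSTR are evaluated at the outlet concentration: r_P = 0.245×2.462^2 = 1.486, r_Q = 1.56×2.462^0.5 = 2.448.
Overall selectivity = C_P/C_Q = r_Pτ/(r_Qτ) = r_P/r_Q = 0.607.

0.607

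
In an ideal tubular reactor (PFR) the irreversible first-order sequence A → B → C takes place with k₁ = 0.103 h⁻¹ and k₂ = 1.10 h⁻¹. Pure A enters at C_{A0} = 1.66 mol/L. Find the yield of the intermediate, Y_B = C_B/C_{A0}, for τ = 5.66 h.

Solving the coupled first-order balances gives C_B(τ) = [k₁/(k₂−k₁)]·C_{A0}·(e^(−k₁τ) − e^(−k₂τ)).
e^(−k₁τ) = e^(−0.103×5.66) = e^(−0.5830) = 0.5582; e^(−k₂τ) = e^(−6.226) = 0.001977.
C_B = 0.103×1.66/(1.10−0.103) × (0.5582−0.001977) = 0.1715×0.5563 = 0.09539 mol/L.
Y_B = C_B/C_{A0} = 0.09539/1.66 = 0.0575.

0.0575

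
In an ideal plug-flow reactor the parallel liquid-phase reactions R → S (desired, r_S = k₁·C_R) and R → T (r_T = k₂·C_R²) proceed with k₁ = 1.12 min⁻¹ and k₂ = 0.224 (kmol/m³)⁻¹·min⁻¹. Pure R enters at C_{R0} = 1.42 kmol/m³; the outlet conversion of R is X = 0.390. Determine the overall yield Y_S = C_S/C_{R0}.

0.318

C_R = C_{R0}(1−X) = 0.8662 kmol/m³.
Along a PFR/batch, dC_S/dC_R = −r_S/(r_S+r_T) = −k₁/(k₁+k₂·C_R).
Integrating from C_{R0} to C_R: C_S = (1.12/0.224)·ln[(1.12+0.224·1.42)/(1.12+0.224·0.866)] = 5.000·ln(1.438/1.314) = 0.4511 kmol/m³.
Y_S = C_S/C_{R0} = 0.4511/1.42 = 0.318.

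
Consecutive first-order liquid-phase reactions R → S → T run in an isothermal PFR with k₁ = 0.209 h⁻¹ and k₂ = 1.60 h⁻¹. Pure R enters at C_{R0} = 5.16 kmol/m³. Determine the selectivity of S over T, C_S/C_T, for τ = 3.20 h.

0.185

The intermediate concentration in a first-order A→B→C sequence is C_S = k₁C_{R0}(e^(−k₁τ) − e^(−k₂τ))/(k₂−k₁).
e^(−k₁τ) = e^(−0.209×3.20) = e^(−0.6688) = 0.5123; e^(−k₂τ) = e^(−5.120) = 0.005976.
C_S = 0.209×5.16/(1.60−0.209) × (0.5123−0.005976) = 0.7753×0.5063 = 0.3926 kmol/m³.
C_R = C_{R0}e^(−k₁τ) = 2.644 kmol/m³, so C_T = C_{R0}−C_R−C_S = 2.124 kmol/m³; C_S/C_T = 0.185.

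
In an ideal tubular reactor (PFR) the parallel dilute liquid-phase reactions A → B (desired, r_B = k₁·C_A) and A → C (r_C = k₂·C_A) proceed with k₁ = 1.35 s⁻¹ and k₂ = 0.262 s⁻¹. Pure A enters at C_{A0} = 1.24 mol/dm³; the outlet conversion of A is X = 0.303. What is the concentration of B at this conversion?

C_A = C_{A0}(1−X) = 0.8643 mol/dm³.
Both paths are first order in A, so the instantaneous fraction to B is constant: dC_B/d(−C_A) = k₁/(k₁+k₂) = 0.8375.
C_B = 0.8375·(C_{A0}−C_A) = 0.8375×0.3757 = 0.315 mol/dm³.

0.315 mol/dm³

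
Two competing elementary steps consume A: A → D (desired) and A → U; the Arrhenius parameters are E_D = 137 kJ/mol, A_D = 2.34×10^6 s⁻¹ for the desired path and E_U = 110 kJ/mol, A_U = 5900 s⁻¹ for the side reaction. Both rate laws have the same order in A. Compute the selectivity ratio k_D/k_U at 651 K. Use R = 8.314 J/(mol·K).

With equal orders, S_{D/U} = k_D/k_U = (A_D/A_U)·exp[(E_U−E_D)/(RT)].
(E_U−E_D)/(RT) = (110−137)×10³/(8.314×651) = -27000/5412 = -4.989.
k_D/k_U = (2.34×10^6/5900)·exp(-4.989) = 396.6 × 0.006816 = 2.70.

2.70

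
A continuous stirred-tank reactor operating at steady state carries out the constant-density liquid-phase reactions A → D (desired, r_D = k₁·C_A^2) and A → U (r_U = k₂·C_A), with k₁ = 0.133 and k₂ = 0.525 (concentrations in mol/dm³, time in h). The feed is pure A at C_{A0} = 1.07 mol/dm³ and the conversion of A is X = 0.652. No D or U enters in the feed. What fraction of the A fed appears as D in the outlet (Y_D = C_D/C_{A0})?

0.0562

Exit C_A = C_{A0}(1−X) = 1.07×0.348 = 0.3724 mol/dm³.
A CSTR operates uniformly at the exit composition, giving r_D = 0.01844 and r_U = 0.1955 (each k·C_A^n at C_A = 0.3724).
Fraction of consumed A going to D: r_D/(r_D+r_U) = 0.08620.
C_D = 0.08620·C_{A0}·X = 0.08620×1.07×0.652 = 0.0601 mol/dm³; Y_D = C_D/C_{A0} = 0.0562.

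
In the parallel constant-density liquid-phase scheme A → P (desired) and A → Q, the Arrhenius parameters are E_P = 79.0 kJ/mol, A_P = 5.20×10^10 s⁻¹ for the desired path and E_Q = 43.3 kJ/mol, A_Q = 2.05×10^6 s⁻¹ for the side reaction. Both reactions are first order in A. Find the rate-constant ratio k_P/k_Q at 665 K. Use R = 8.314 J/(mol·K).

With equal orders, S_{P/Q} = k_P/k_Q = (A_P/A_Q)·exp[(E_Q−E_P)/(RT)].
(E_Q−E_P)/(RT) = (43.3−79.0)×10³/(8.314×665) = -35700/5529 = -6.457.
k_P/k_Q = (5.20×10^10/2.05×10^6)·exp(-6.457) = 25366 × 0.001569 = 39.8.
Since E_P > E_Q, raising the temperature improves selectivity toward P.

39.8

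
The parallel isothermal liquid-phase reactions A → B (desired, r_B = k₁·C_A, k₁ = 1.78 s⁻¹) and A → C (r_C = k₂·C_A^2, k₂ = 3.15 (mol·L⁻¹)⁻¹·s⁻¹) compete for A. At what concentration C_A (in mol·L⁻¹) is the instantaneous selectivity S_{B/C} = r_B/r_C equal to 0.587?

0.963 mol·L⁻¹

S_{B/C} = (k₁/k₂)·C_A⁻¹ ⇒ C_A = (S·k₂/k₁)^(-1).
= (0.587×3.15/1.78)^(-1) = (1.039)^(-1) = 0.963 mol·L⁻¹.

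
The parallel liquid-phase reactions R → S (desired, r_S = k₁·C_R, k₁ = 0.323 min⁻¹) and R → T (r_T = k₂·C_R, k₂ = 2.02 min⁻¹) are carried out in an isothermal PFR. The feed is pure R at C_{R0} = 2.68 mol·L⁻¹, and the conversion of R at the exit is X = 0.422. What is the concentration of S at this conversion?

C_R = C_{R0}(1−X) = 1.549 mol·L⁻¹.
Both paths are first order in R, so the instantaneous fraction to S is constant: dC_S/d(−C_R) = k₁/(k₁+k₂) = 0.1379.
C_S = 0.1379·(C_{R0}−C_R) = 0.1379×1.131 = 0.156 mol·L⁻¹.

0.156 mol·L⁻¹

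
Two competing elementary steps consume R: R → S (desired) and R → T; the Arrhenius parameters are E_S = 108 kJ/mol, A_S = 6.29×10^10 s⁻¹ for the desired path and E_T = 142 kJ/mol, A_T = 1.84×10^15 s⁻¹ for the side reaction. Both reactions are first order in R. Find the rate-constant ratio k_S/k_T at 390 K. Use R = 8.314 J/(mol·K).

k_S/k_T = (A_S/A_T)·exp[−(E_S−E_T)/(RT)] = (A_S/A_T)·exp[(E_T−E_S)/(RT)].
(E_T−E_S)/(RT) = (142−108)×10³/(8.314×390) = 34000/3242 = 10.49.
k_S/k_T = (6.29×10^10/1.84×10^15)·exp(10.49) = 3.418×10^-5 × 35806 = 1.22.

1.22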